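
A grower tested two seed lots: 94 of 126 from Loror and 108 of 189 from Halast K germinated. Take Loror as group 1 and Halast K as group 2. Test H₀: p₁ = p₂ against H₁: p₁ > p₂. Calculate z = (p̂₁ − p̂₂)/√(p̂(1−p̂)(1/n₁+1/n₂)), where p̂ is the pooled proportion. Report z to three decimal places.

p̂₁ = 94/126 ≈ 0.74603, p̂₂ = 108/189 ≈ 0.57143.
Pooled p̂ = (94+108)/(126+189) = 202/315 = 0.64127.
SE = √(p̂(1−p̂)(1/n₁+1/n₂)) = √(0.64127·0.35873·0.0132275) = √(0.00304289) = 0.05516.
z = (0.74603 − 0.57143)/0.05516 = 0.17460/0.05516 = 3.165.

z = 3.165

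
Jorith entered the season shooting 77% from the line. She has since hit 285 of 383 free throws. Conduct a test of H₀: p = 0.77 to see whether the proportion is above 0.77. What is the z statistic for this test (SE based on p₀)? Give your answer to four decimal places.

p̂ = 285/383 ≈ 0.744125.
Under H₀, SE = √(0.77·0.23/383) = √(0.000462402) = 0.021504.
z = (0.744125 − 0.77)/0.021504 = -0.025875/0.021504 = -1.2033.
p-value = P(Z > -1.203) ≈ 0.8856.

z = -1.2033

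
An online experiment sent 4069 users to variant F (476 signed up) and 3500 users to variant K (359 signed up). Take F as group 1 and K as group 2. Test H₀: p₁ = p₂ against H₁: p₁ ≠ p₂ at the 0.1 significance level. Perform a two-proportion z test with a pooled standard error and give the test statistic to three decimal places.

p̂₁ = 476/4069 ≈ 0.116982, p̂₂ = 359/3500 ≈ 0.102571.
Pooled p̂ = (476+359)/(4069+3500) = 835/7569 = 0.110318.
SE = √(p̂(1−p̂)(1/n₁+1/n₂)) = √(0.110318·0.889682·0.000531475) = √(5.21633e-05) = 0.007222.
z = (0.116982 − 0.102571)/0.007222 = 0.014411/0.007222 = 1.995.
Two-sided p-value ≈ 2·Φ(−1.995) = 0.0460, so at α = 0.1 we reject H₀.

z = 1.995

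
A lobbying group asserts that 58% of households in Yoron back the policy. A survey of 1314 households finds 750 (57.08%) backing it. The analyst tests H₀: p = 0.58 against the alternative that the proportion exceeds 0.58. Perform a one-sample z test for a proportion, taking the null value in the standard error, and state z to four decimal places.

p̂ = 750/1314 = 0.570776.
Standard error under H₀: √(0.58×0.42/1314) = 0.013616.
z = (0.570776 − 0.58)/0.013616 = -0.009224/0.013616 = -0.6774.
p-value = P(Z > -0.677) ≈ 0.7509.

z = -0.6774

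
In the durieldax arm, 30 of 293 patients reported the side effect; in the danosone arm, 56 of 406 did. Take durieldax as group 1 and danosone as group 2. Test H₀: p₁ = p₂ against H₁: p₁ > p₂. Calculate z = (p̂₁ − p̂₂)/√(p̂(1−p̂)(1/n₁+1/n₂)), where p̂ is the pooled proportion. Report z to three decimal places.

p̂₁ = 30/293 ≈ 0.102389, p̂₂ = 56/406 ≈ 0.137931.
Pooled p̂ = (30+56)/(293+406) = 86/699 = 0.123033.
SE = √(0.107896 × 0.00587602) = 0.025179.
z = (0.102389 − 0.137931)/0.025179 = -0.035542/0.025179 = -1.412.

z = -1.412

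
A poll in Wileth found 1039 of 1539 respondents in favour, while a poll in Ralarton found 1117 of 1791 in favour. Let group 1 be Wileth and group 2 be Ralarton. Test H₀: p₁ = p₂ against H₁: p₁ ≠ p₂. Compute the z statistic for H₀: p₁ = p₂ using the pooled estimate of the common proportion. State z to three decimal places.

p̂₁ = 1039/1539 ≈ 0.675114, p̂₂ = 1117/1791 ≈ 0.623674.
Pooled p̂ = (1039+1117)/(1539+1791) = 2156/3330 = 0.647447.
SE = √(0.228259 × 0.00120812) = 0.016606.
z = (0.675114 − 0.623674)/0.016606 = 0.051440/0.016606 = 3.098.
p-value = 2·P(Z > 3.098) ≈ 0.0020.

z = 3.098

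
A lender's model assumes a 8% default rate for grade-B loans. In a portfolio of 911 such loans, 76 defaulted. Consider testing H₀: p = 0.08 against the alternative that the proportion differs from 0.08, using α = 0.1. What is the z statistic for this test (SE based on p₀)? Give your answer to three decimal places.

p̂ = 76/911 = 0.083425.
Standard error under H₀: √(0.08×0.92/911) = 0.008988.
z = (0.083425 − 0.08)/0.008988 = 0.003425/0.008988 = 0.381.
Two-sided p-value ≈ 2·Φ(−0.381) = 0.7032, so at α = 0.1 we fail to reject H₀.

z = 0.381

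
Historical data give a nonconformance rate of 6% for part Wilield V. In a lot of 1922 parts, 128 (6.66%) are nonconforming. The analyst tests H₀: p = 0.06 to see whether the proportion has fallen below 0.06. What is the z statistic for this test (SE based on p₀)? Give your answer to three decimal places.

z = 1.218

p̂ = 128/1922 ≈ 0.06660.
SE = √(p₀(1−p₀)/n) = √(0.0564/1922) = 0.00542.
z = (0.06660 − 0.06)/0.00542 = 0.00660/0.00542 = 1.218.
p-value = P(Z < 1.218) ≈ 0.8884.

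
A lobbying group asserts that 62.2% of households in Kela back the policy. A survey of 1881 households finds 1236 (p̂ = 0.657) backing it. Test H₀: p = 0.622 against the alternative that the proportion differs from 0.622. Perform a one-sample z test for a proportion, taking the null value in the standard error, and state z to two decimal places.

z = 3.14

p̂ = 1236/1881 ≈ 0.65710.
SE = √(p₀(1−p₀)/n) = √(0.23512/1881) = 0.01118.
z = (0.65710 − 0.622)/0.01118 = 0.03510/0.01118 = 3.14.
p-value = 2·P(Z > 3.139) ≈ 0.0017.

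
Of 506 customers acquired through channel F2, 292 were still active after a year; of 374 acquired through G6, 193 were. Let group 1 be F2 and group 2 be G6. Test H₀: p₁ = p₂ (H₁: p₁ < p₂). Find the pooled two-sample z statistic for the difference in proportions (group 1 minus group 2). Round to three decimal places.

p̂₁ = 292/506 = 0.577075, p̂₂ = 193/374 = 0.516043.
Pooled p̂ = (292+193)/(506+374) = 485/880 = 0.551136.
SE = √(p̂(1−p̂)(1/n₁+1/n₂)) = √(0.551136·0.448864·0.00465008) = √(0.00115036) = 0.033917.
z = (0.577075 − 0.516043)/0.033917 = 0.061032/0.033917 = 1.799.

z = 1.799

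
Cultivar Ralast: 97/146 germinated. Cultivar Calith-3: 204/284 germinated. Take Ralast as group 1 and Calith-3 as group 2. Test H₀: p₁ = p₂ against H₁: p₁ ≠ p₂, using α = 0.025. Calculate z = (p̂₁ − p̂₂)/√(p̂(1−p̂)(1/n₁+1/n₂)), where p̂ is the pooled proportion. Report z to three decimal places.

p̂₁ = 97/146 ≈ 0.66438, p̂₂ = 204/284 ≈ 0.71831.
Pooled p̂ = (97+204)/(146+284) = 301/430 = 0.70000.
SE = √(0.21 × 0.0103704) = 0.04667.
z = (0.66438 − 0.71831)/0.04667 = -0.05393/0.04667 = -1.156.
Two-sided p-value ≈ 2·Φ(−1.156) = 0.2479. With α = 0.025, fail to reject H₀.

z = -1.156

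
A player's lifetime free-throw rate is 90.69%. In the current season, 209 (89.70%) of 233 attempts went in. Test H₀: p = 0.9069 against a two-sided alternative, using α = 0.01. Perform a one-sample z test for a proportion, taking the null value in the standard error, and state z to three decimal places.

p̂ = 209/233 ≈ 0.89700.
SE = √(p₀(1−p₀)/n) = √(0.084432/233) = 0.01904.
z = (0.89700 − 0.9069)/0.01904 = -0.00990/0.01904 = -0.520.
p-value = 2·P(Z > 0.520) ≈ 0.6029; since p > α = 0.01, fail to reject H₀.

z = -0.520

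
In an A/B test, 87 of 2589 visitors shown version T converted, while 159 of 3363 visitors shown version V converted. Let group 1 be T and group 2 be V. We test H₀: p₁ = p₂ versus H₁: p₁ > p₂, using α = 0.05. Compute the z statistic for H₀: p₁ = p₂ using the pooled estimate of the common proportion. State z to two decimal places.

z = -2.63

p̂₁ = 87/2589 ≈ 0.0336, p̂₂ = 159/3363 ≈ 0.0473.
Pooled p̂ = (87+159)/(2589+3363) = 246/5952 = 0.0413.
SE = √(0.0396224 × 0.000683603) = 0.0052.
z = (0.0336 − 0.0473)/0.0052 = -0.0137/0.0052 = -2.63.
p-value = P(Z > -2.628) ≈ 0.9957; since p > α = 0.05, fail to reject H₀.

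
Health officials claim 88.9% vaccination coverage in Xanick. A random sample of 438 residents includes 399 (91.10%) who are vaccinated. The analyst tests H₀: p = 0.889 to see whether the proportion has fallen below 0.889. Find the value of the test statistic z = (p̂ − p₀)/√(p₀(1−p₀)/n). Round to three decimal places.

z = 1.463

p̂ = 399/438 = 0.91096.
Under H₀, SE = √(0.889·0.111/438) = √(0.000225295) = 0.01501.
z = (0.91096 − 0.889)/0.01501 = 0.02196/0.01501 = 1.463.
p-value = P(Z < 1.463) ≈ 0.9283.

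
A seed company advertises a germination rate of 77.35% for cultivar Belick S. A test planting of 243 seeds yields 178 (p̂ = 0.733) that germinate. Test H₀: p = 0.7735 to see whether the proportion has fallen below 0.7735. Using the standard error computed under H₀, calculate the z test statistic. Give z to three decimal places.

p̂ = 178/243 ≈ 0.73251.
SE = √(p₀(1−p₀)/n) = √(0.1752/243) = 0.02685.
z = (0.73251 − 0.7735)/0.02685 = -0.04099/0.02685 = -1.527.
p-value = P(Z < -1.527) ≈ 0.0634.

z = -1.527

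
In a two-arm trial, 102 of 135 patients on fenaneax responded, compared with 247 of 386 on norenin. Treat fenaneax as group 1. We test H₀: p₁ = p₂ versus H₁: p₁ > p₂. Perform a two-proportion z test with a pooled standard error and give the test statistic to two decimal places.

p̂₁ = 102/135 ≈ 0.7556, p̂₂ = 247/386 ≈ 0.6399.
Pooled p̂ = (102+247)/(135+386) = 349/521 = 0.6699.
SE = √(p̂(1−p̂)(1/n₁+1/n₂)) = √(0.6699·0.3301·0.00999808) = √(0.00221103) = 0.0470.
z = (0.7556 − 0.6399)/0.0470 = 0.1157/0.0470 = 2.46.
p-value = P(Z > 2.460) ≈ 0.0070.

z = 2.46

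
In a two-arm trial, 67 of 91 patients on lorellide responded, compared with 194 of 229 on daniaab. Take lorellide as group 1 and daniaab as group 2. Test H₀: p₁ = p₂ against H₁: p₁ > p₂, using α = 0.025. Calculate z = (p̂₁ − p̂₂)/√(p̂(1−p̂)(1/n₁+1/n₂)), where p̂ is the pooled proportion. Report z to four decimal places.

z = -2.3078

p̂₁ = 67/91 = 0.736264, p̂₂ = 194/229 = 0.847162.
Pooled p̂ = (67+194)/(91+229) = 261/320 = 0.815625.
SE = √(0.150381 × 0.0153558) = 0.048054.
z = (0.736264 − 0.847162)/0.048054 = -0.110898/0.048054 = -2.3078.
p-value = P(Z > -2.308) ≈ 0.9895. With α = 0.025, fail to reject H₀.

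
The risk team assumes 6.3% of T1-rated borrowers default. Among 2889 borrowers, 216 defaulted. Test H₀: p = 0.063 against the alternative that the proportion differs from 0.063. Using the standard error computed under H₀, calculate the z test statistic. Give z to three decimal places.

z = 2.603

p̂ = 216/2889 ≈ 0.074766.
Under H₀, SE = √(0.063·0.937/2889) = √(2.0433e-05) = 0.004520.
z = (0.074766 − 0.063)/0.004520 = 0.011766/0.004520 = 2.603.
p-value = 2·P(Z > 2.603) ≈ 0.0092.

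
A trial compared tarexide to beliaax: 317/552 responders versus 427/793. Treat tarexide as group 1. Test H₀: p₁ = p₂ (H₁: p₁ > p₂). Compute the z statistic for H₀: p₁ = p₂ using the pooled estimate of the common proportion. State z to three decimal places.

p̂₁ = 317/552 = 0.57428, p̂₂ = 427/793 = 0.53846.
Pooled p̂ = (317+427)/(552+793) = 744/1345 = 0.55316.
SE = √(0.247174 × 0.00307263) = 0.02756.
z = (0.57428 − 0.53846)/0.02756 = 0.03582/0.02756 = 1.300.

z = 1.300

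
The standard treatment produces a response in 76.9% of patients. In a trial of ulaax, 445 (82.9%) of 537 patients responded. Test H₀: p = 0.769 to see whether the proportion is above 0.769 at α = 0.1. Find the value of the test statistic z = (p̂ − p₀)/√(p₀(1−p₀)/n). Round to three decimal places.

z = 3.281

p̂ = 445/537 = 0.82868.
Under H₀, SE = √(0.769·0.231/537) = √(0.000330799) = 0.01819.
z = (0.82868 − 0.769)/0.01819 = 0.05968/0.01819 = 3.281.
p-value = P(Z > 3.281) ≈ 0.0005. With α = 0.1, reject H₀.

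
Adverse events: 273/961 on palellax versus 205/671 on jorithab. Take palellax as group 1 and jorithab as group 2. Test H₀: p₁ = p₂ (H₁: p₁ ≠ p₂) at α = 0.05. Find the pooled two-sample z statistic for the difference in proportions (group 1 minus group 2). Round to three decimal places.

z = -0.936

p̂₁ = 273/961 = 0.28408, p̂₂ = 205/671 = 0.30551.
Pooled p̂ = (273+205)/(961+671) = 478/1632 = 0.29289.
SE = √(0.207106 × 0.0025309) = 0.02289.
z = (0.28408 − 0.30551)/0.02289 = -0.02143/0.02289 = -0.936.
p-value = 2·P(Z > 0.936) ≈ 0.3491; since p > α = 0.05, fail to reject H₀.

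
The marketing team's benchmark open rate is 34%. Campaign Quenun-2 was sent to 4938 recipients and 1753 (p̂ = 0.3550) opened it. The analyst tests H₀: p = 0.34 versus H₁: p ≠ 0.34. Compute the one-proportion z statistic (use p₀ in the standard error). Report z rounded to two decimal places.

p̂ = 1753/4938 = 0.35500.
Under H₀, SE = √(0.34·0.66/4938) = √(4.54435e-05) = 0.00674.
z = (0.35500 − 0.34)/0.00674 = 0.01500/0.00674 = 2.23.
Two-sided p-value ≈ 2·Φ(−2.225) = 0.0261.

z = 2.23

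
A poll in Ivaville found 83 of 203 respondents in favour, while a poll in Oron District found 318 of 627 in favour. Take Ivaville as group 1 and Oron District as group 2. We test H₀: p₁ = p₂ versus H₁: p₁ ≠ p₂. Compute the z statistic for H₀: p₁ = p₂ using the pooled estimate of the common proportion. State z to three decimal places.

z = -2.436

p̂₁ = 83/203 = 0.40887, p̂₂ = 318/627 = 0.50718.
Pooled p̂ = (83+318)/(203+627) = 401/830 = 0.48313.
SE = √(p̂(1−p̂)(1/n₁+1/n₂)) = √(0.48313·0.51687·0.006521) = √(0.0016284) = 0.04035.
z = (0.40887 − 0.50718)/0.04035 = -0.09831/0.04035 = -2.436.
p-value = 2·P(Z > 2.436) ≈ 0.0148.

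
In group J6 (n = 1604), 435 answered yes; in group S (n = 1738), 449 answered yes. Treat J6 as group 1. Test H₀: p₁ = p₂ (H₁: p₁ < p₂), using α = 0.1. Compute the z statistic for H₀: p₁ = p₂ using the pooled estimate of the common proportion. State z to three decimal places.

p̂₁ = 435/1604 = 0.27120, p̂₂ = 449/1738 = 0.25834.
Pooled p̂ = (435+449)/(1604+1738) = 884/3342 = 0.26451.
SE = √(0.194546 × 0.00119882) = 0.01527.
z = (0.27120 − 0.25834)/0.01527 = 0.01286/0.01527 = 0.842.
p-value = P(Z < 0.842) ≈ 0.8000. With α = 0.1, fail to reject H₀.

z = 0.842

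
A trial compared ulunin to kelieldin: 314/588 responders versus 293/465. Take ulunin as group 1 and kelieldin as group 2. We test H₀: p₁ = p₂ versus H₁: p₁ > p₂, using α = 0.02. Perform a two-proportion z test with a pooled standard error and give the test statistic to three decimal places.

p̂₁ = 314/588 ≈ 0.53401, p̂₂ = 293/465 ≈ 0.63011.
Pooled p̂ = (314+293)/(588+465) = 607/1053 = 0.57645.
SE = √(0.244156 × 0.00385122) = 0.03066.
z = (0.53401 − 0.63011)/0.03066 = -0.09610/0.03066 = -3.134.
p-value = P(Z > -3.134) ≈ 0.9991; since p > α = 0.02, fail to reject H₀.

z = -3.134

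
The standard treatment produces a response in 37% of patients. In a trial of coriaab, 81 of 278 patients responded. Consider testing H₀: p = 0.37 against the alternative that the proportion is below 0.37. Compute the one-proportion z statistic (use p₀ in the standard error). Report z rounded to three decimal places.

z = -2.716

p̂ = 81/278 ≈ 0.291367.
SE = √(p₀(1−p₀)/n) = √(0.2331/278) = 0.028957.
z = (0.291367 − 0.37)/0.028957 = -0.078633/0.028957 = -2.716.
p-value = P(Z < -2.716) ≈ 0.0033.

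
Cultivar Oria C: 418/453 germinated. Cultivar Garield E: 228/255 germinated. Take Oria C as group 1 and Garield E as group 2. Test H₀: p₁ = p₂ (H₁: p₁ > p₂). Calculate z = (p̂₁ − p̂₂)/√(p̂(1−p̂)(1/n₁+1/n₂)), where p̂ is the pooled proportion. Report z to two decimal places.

p̂₁ = 418/453 = 0.9227, p̂₂ = 228/255 = 0.8941.
Pooled p̂ = (418+228)/(453+255) = 646/708 = 0.9124.
SE = √(0.079902 × 0.00612907) = 0.0221.
z = (0.9227 − 0.8941)/0.0221 = 0.0286/0.0221 = 1.29.

z = 1.29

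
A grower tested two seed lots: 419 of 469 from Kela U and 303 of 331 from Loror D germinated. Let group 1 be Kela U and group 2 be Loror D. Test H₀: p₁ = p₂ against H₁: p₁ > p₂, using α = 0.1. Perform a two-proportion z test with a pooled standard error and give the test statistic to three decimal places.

z = -1.034

p̂₁ = 419/469 = 0.89339, p̂₂ = 303/331 = 0.91541.
Pooled p̂ = (419+303)/(469+331) = 722/800 = 0.90250.
SE = √(p̂(1−p̂)(1/n₁+1/n₂)) = √(0.90250·0.09750·0.00515334) = √(0.000453462) = 0.02129.
z = (0.89339 − 0.91541)/0.02129 = -0.02202/0.02129 = -1.034.
p-value = P(Z > -1.034) ≈ 0.8494. With α = 0.1, fail to reject H₀.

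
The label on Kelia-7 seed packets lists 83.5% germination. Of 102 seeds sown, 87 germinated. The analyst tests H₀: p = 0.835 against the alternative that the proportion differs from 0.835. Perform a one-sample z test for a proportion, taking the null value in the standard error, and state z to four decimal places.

p̂ = 87/102 ≈ 0.852941.
SE = √(p₀(1−p₀)/n) = √(0.13778/102) = 0.036752.
z = (0.852941 − 0.835)/0.036752 = 0.017941/0.036752 = 0.4882.
p-value = 2·P(Z > 0.488) ≈ 0.6254.

z = 0.4882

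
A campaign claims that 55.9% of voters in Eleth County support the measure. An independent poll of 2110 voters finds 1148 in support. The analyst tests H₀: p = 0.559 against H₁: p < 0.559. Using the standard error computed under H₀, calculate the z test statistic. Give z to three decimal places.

p̂ = 1148/2110 = 0.544076.
Under H₀, SE = √(0.559·0.441/2110) = √(0.000116834) = 0.010809.
z = (0.544076 − 0.559)/0.010809 = -0.014924/0.010809 = -1.381.

z = -1.381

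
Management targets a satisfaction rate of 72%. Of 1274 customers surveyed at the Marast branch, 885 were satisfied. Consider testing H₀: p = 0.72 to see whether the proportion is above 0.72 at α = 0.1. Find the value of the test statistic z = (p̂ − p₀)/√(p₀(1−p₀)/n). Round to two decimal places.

z = -2.01

p̂ = 885/1274 = 0.6947.
Under H₀, SE = √(0.72·0.28/1274) = √(0.000158242) = 0.0126.
z = (0.6947 − 0.72)/0.0126 = -0.0253/0.0126 = -2.01.
p-value = P(Z > -2.014) ≈ 0.9780. With α = 0.1, fail to reject H₀.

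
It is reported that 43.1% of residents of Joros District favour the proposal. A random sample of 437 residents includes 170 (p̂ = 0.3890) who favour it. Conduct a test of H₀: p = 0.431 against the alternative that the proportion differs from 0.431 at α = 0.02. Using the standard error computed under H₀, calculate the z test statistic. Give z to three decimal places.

z = -1.772

p̂ = 170/437 = 0.38902.
Standard error under H₀: √(0.431×0.569/437) = 0.02369.
z = (0.38902 − 0.431)/0.02369 = -0.04198/0.02369 = -1.772.
Two-sided p-value ≈ 2·Φ(−1.772) = 0.0763, so at α = 0.02 we fail to reject H₀.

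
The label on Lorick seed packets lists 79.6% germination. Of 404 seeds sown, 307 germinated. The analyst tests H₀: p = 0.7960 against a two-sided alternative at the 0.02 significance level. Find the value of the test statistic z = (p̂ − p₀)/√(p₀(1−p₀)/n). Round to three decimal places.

p̂ = 307/404 ≈ 0.759901.
Under H₀, SE = √(0.796·0.204/404) = √(0.000401941) = 0.020048.
z = (0.759901 − 0.796)/0.020048 = -0.036099/0.020048 = -1.801.
p-value = 2·P(Z > 1.801) ≈ 0.0718. With α = 0.02, fail to reject H₀.

z = -1.801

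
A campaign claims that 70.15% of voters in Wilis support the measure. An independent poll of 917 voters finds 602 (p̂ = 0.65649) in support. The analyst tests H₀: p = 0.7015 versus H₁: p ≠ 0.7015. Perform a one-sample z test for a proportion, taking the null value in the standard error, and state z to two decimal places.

p̂ = 602/917 ≈ 0.6565.
SE = √(p₀(1−p₀)/n) = √(0.2094/917) = 0.0151.
z = (0.6565 − 0.7015)/0.0151 = -0.0450/0.0151 = -2.98.

z = -2.98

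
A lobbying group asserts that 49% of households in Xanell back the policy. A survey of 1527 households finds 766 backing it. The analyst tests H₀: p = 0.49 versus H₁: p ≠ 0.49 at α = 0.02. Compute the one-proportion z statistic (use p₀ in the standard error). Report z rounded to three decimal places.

p̂ = 766/1527 = 0.50164.
Under H₀, SE = √(0.49·0.51/1527) = √(0.000163654) = 0.01279.
z = (0.50164 − 0.49)/0.01279 = 0.01164/0.01279 = 0.910.
p-value = 2·P(Z > 0.910) ≈ 0.3630, so at α = 0.02 we fail to reject H₀.

z = 0.910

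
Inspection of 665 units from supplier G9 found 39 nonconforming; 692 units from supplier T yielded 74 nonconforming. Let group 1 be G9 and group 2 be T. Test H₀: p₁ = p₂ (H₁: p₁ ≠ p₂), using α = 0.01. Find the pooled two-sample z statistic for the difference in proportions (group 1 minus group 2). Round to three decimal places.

p̂₁ = 39/665 ≈ 0.05865, p̂₂ = 74/692 ≈ 0.10694.
Pooled p̂ = (39+74)/(665+692) = 113/1357 = 0.08327.
SE = √(0.0763377 × 0.00294885) = 0.01500.
z = (0.05865 − 0.10694)/0.01500 = -0.04829/0.01500 = -3.219.
p-value = 2·P(Z > 3.219) ≈ 0.0013, so at α = 0.01 we reject H₀.

z = -3.219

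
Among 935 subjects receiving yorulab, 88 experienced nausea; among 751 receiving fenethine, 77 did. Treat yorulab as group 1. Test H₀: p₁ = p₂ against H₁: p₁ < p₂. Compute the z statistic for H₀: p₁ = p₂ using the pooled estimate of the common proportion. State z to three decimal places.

z = -0.578

p̂₁ = 88/935 = 0.09412, p̂₂ = 77/751 = 0.10253.
Pooled p̂ = (88+77)/(935+751) = 165/1686 = 0.09786.
SE = √(p̂(1−p̂)(1/n₁+1/n₂)) = √(0.09786·0.90214·0.00240108) = √(0.000211984) = 0.01456.
z = (0.09412 − 0.10253)/0.01456 = -0.00841/0.01456 = -0.578.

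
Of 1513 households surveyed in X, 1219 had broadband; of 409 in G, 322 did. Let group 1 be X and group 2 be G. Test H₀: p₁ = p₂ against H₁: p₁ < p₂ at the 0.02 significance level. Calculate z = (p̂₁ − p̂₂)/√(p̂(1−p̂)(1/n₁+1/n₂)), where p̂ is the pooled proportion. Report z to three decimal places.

p̂₁ = 1219/1513 ≈ 0.80568, p̂₂ = 322/409 ≈ 0.78729.
Pooled p̂ = (1219+322)/(1513+409) = 1541/1922 = 0.80177.
SE = √(0.158935 × 0.00310593) = 0.02222.
z = (0.80568 − 0.78729)/0.02222 = 0.01839/0.02222 = 0.828.
p-value = P(Z < 0.828) ≈ 0.7962. With α = 0.02, fail to reject H₀.

z = 0.828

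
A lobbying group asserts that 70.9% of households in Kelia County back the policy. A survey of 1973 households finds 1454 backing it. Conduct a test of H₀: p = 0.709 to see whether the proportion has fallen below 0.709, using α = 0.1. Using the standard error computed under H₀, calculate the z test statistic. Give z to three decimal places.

z = 2.733

p̂ = 1454/1973 = 0.736949.
Under H₀, SE = √(0.709·0.291/1973) = √(0.000104571) = 0.010226.
z = (0.736949 − 0.709)/0.010226 = 0.027949/0.010226 = 2.733.
p-value = P(Z < 2.733) ≈ 0.9969, so at α = 0.1 we fail to reject H₀.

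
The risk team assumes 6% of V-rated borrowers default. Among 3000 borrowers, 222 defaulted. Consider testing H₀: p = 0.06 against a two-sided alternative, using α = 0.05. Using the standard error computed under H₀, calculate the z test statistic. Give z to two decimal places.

z = 3.23

p̂ = 222/3000 = 0.07400.
SE = √(p₀(1−p₀)/n) = √(0.0564/3000) = 0.00434.
z = (0.07400 − 0.06)/0.00434 = 0.01400/0.00434 = 3.23.
p-value = 2·P(Z > 3.229) ≈ 0.0012; since p < α = 0.05, reject H₀.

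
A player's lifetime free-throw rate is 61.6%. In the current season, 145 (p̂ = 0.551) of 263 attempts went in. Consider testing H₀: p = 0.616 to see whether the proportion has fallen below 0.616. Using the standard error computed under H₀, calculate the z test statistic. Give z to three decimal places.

z = -2.156

p̂ = 145/263 = 0.55133.
Under H₀, SE = √(0.616·0.384/263) = √(0.000899407) = 0.02999.
z = (0.55133 − 0.616)/0.02999 = -0.06467/0.02999 = -2.156.
p-value = P(Z < -2.156) ≈ 0.0155.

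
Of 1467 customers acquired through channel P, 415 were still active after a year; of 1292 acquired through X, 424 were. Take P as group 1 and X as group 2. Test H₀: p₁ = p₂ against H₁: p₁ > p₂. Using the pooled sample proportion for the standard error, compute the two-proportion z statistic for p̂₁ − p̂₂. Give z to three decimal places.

p̂₁ = 415/1467 = 0.28289, p̂₂ = 424/1292 = 0.32817.
Pooled p̂ = (415+424)/(1467+1292) = 839/2759 = 0.30410.
SE = √(0.211622 × 0.00145566) = 0.01755.
z = (0.28289 − 0.32817)/0.01755 = -0.04528/0.01755 = -2.580.
p-value = P(Z > -2.580) ≈ 0.9951.

z = -2.580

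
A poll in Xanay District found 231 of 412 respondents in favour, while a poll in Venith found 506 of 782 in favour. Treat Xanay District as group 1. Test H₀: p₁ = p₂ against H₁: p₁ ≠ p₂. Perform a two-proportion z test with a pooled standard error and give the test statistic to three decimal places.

p̂₁ = 231/412 ≈ 0.56068, p̂₂ = 506/782 ≈ 0.64706.
Pooled p̂ = (231+506)/(412+782) = 737/1194 = 0.61725.
SE = √(0.236252 × 0.00370596) = 0.02959.
z = (0.56068 − 0.64706)/0.02959 = -0.08638/0.02959 = -2.919.

z = -2.919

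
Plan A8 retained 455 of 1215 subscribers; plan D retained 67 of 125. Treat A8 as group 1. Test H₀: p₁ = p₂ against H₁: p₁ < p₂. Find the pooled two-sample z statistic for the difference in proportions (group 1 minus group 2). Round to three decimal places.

z = -3.526

p̂₁ = 455/1215 ≈ 0.37449, p̂₂ = 67/125 ≈ 0.53600.
Pooled p̂ = (455+67)/(1215+125) = 522/1340 = 0.38955.
SE = √(p̂(1−p̂)(1/n₁+1/n₂)) = √(0.38955·0.61045·0.00882305) = √(0.00209813) = 0.04581.
z = (0.37449 − 0.53600)/0.04581 = -0.16151/0.04581 = -3.526.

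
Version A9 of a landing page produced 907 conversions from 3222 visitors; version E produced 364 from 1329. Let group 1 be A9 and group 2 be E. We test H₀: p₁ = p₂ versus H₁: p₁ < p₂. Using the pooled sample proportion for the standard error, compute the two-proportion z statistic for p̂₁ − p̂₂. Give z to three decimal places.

z = 0.520

p̂₁ = 907/3222 = 0.28150, p̂₂ = 364/1329 = 0.27389.
Pooled p̂ = (907+364)/(3222+1329) = 1271/4551 = 0.27928.
SE = √(0.201282 × 0.00106281) = 0.01463.
z = (0.28150 − 0.27389)/0.01463 = 0.00761/0.01463 = 0.520.
p-value = P(Z < 0.520) ≈ 0.6986.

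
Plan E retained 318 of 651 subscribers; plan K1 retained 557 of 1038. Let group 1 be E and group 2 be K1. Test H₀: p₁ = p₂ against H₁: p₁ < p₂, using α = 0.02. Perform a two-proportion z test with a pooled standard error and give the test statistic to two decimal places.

z = -1.93

p̂₁ = 318/651 = 0.48848, p̂₂ = 557/1038 = 0.53661.
Pooled p̂ = (318+557)/(651+1038) = 875/1689 = 0.51806.
SE = √(0.249674 × 0.00249949) = 0.02498.
z = (0.48848 − 0.53661)/0.02498 = -0.04813/0.02498 = -1.93.
p-value = P(Z < -1.927) ≈ 0.0270; since p > α = 0.02, fail to reject H₀.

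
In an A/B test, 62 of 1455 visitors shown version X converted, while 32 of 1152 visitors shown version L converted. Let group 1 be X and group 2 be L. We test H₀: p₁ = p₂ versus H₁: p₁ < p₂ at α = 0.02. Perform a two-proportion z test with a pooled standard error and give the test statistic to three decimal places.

p̂₁ = 62/1455 ≈ 0.04261, p̂₂ = 32/1152 ≈ 0.02778.
Pooled p̂ = (62+32)/(1455+1152) = 94/2607 = 0.03606.
SE = √(0.0347567 × 0.00155534) = 0.00735.
z = (0.04261 − 0.02778)/0.00735 = 0.01483/0.00735 = 2.018.
p-value = P(Z < 2.018) ≈ 0.9782, so at α = 0.02 we fail to reject H₀.

z = 2.018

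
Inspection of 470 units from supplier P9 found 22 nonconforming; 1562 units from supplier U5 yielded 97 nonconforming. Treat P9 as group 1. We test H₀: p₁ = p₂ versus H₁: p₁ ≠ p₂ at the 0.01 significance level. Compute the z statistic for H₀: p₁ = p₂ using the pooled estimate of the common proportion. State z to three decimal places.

p̂₁ = 22/470 = 0.04681, p̂₂ = 97/1562 = 0.06210.
Pooled p̂ = (22+97)/(470+1562) = 119/2032 = 0.05856.
SE = √(p̂(1−p̂)(1/n₁+1/n₂)) = √(0.05856·0.94144·0.00276786) = √(0.000152602) = 0.01235.
z = (0.04681 − 0.06210)/0.01235 = -0.01529/0.01235 = -1.238.
Two-sided p-value ≈ 2·Φ(−1.238) = 0.2158, so at α = 0.01 we fail to reject H₀.

z = -1.238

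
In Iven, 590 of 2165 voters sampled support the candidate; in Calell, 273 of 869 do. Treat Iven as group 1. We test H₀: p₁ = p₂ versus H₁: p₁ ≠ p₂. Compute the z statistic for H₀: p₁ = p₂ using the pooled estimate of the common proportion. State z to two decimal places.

z = -2.30

p̂₁ = 590/2165 ≈ 0.2725, p̂₂ = 273/869 ≈ 0.3142.
Pooled p̂ = (590+273)/(2165+869) = 863/3034 = 0.2844.
SE = √(p̂(1−p̂)(1/n₁+1/n₂)) = √(0.2844·0.7156·0.00161264) = √(0.000328229) = 0.0181.
z = (0.2725 − 0.3142)/0.0181 = -0.0417/0.0181 = -2.30.
Two-sided p-value ≈ 2·Φ(−2.298) = 0.0215.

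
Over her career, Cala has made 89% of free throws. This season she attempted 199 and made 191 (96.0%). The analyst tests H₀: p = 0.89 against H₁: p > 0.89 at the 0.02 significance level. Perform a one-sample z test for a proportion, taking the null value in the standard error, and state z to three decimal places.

z = 3.147

p̂ = 191/199 = 0.95980.
Under H₀, SE = √(0.89·0.11/199) = √(0.00049196) = 0.02218.
z = (0.95980 − 0.89)/0.02218 = 0.06980/0.02218 = 3.147.
p-value = P(Z > 3.147) ≈ 0.0008; since p < α = 0.02, reject H₀.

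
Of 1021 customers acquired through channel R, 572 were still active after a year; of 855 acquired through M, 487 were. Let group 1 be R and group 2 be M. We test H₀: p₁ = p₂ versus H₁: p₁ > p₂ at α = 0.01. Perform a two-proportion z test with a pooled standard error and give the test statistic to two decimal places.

p̂₁ = 572/1021 = 0.5602, p̂₂ = 487/855 = 0.5696.
Pooled p̂ = (572+487)/(1021+855) = 1059/1876 = 0.5645.
SE = √(p̂(1−p̂)(1/n₁+1/n₂)) = √(0.5645·0.4355·0.00214902) = √(0.000528315) = 0.0230.
z = (0.5602 − 0.5696)/0.0230 = -0.0094/0.0230 = -0.41.
p-value = P(Z > -0.407) ≈ 0.6580; since p > α = 0.01, fail to reject H₀.

z = -0.41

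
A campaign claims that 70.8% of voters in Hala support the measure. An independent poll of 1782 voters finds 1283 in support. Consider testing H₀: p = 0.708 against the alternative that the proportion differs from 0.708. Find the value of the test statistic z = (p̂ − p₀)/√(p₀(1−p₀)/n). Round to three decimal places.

z = 1.112

p̂ = 1283/1782 ≈ 0.71998.
Under H₀, SE = √(0.708·0.292/1782) = √(0.000116013) = 0.01077.
z = (0.71998 − 0.708)/0.01077 = 0.01198/0.01077 = 1.112.
Two-sided p-value ≈ 2·Φ(−1.112) = 0.2661.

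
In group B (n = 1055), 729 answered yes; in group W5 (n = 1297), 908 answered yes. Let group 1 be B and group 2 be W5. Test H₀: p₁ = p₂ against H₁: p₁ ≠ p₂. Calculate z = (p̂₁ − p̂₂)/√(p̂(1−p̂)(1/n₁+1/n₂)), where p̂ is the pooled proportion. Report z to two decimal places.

p̂₁ = 729/1055 = 0.6910, p̂₂ = 908/1297 = 0.7001.
Pooled p̂ = (729+908)/(1055+1297) = 1637/2352 = 0.6960.
SE = √(0.211583 × 0.00171888) = 0.0191.
z = (0.6910 − 0.7001)/0.0191 = -0.0091/0.0191 = -0.48.

z = -0.48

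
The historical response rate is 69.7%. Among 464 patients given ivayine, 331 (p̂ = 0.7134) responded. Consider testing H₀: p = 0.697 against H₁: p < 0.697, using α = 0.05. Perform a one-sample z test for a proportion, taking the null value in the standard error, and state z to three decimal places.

z = 0.767

p̂ = 331/464 ≈ 0.71336.
SE = √(p₀(1−p₀)/n) = √(0.21119/464) = 0.02133.
z = (0.71336 − 0.697)/0.02133 = 0.01636/0.02133 = 0.767.
p-value = P(Z < 0.767) ≈ 0.7784, so at α = 0.05 we fail to reject H₀.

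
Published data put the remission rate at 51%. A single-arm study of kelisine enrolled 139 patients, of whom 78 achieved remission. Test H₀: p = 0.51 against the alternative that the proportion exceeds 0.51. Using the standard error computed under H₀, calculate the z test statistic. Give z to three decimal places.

p̂ = 78/139 ≈ 0.56115.
SE = √(p₀(1−p₀)/n) = √(0.2499/139) = 0.04240.
z = (0.56115 − 0.51)/0.04240 = 0.05115/0.04240 = 1.206.
p-value = P(Z > 1.206) ≈ 0.1138.

z = 1.206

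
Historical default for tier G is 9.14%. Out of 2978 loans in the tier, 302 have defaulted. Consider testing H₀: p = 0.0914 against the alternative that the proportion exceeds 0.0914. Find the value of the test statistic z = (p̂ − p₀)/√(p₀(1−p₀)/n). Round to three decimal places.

z = 1.896

p̂ = 302/2978 = 0.10141.
Standard error under H₀: √(0.0914×0.9086/2978) = 0.00528.
z = (0.10141 − 0.0914)/0.00528 = 0.01001/0.00528 = 1.896.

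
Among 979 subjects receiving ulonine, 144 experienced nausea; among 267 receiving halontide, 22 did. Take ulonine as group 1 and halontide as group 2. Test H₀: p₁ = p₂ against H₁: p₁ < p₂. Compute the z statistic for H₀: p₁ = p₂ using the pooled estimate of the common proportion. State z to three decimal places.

z = 2.757

p̂₁ = 144/979 = 0.14709, p̂₂ = 22/267 = 0.08240.
Pooled p̂ = (144+22)/(979+267) = 166/1246 = 0.13323.
SE = √(p̂(1−p̂)(1/n₁+1/n₂)) = √(0.13323·0.86677·0.00476677) = √(0.000550452) = 0.02346.
z = (0.14709 − 0.08240)/0.02346 = 0.06469/0.02346 = 2.757.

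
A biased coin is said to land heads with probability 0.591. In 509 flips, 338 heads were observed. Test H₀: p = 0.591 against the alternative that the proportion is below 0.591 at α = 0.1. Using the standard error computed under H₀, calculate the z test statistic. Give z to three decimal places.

p̂ = 338/509 = 0.66405.
Under H₀, SE = √(0.591·0.409/509) = √(0.00047489) = 0.02179.
z = (0.66405 − 0.591)/0.02179 = 0.07305/0.02179 = 3.352.
p-value = P(Z < 3.352) ≈ 0.9996; since p > α = 0.1, fail to reject H₀.

z = 3.352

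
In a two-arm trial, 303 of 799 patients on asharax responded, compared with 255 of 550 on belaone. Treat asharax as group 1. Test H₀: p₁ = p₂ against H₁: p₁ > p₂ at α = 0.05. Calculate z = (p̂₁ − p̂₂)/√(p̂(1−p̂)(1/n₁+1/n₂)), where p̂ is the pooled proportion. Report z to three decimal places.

z = -3.094

p̂₁ = 303/799 ≈ 0.379224, p̂₂ = 255/550 ≈ 0.463636.
Pooled p̂ = (303+255)/(799+550) = 558/1349 = 0.413640.
SE = √(0.242542 × 0.00306975) = 0.027286.
z = (0.379224 − 0.463636)/0.027286 = -0.084412/0.027286 = -3.094.
p-value = P(Z > -3.094) ≈ 0.9990; since p > α = 0.05, fail to reject H₀.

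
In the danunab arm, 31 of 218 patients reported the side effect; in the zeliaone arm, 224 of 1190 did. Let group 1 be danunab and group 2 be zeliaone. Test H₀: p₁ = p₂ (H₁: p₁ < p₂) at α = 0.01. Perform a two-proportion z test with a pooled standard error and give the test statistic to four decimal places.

p̂₁ = 31/218 = 0.142202, p̂₂ = 224/1190 = 0.188235.
Pooled p̂ = (31+224)/(218+1190) = 255/1408 = 0.181108.
SE = √(0.148308 × 0.00542749) = 0.028371.
z = (0.142202 − 0.188235)/0.028371 = -0.046033/0.028371 = -1.6225.
p-value = P(Z < -1.623) ≈ 0.0523; since p > α = 0.01, fail to reject H₀.

z = -1.6225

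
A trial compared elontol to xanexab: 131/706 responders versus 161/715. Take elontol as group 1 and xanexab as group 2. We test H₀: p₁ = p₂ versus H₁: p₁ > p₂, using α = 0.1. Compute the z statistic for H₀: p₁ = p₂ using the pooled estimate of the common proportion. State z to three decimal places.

p̂₁ = 131/706 = 0.18555, p̂₂ = 161/715 = 0.22517.
Pooled p̂ = (131+161)/(706+715) = 292/1421 = 0.20549.
SE = √(0.163263 × 0.00281503) = 0.02144.
z = (0.18555 − 0.22517)/0.02144 = -0.03962/0.02144 = -1.848.
p-value = P(Z > -1.848) ≈ 0.9677. With α = 0.1, fail to reject H₀.

z = -1.848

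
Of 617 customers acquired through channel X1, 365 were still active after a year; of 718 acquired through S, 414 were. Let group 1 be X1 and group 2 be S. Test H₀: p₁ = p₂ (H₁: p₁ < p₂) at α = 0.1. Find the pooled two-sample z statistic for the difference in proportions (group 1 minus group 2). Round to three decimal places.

z = 0.553

p̂₁ = 365/617 ≈ 0.59157, p̂₂ = 414/718 ≈ 0.57660.
Pooled p̂ = (365+414)/(617+718) = 779/1335 = 0.58352.
SE = √(p̂(1−p̂)(1/n₁+1/n₂)) = √(0.58352·0.41648·0.0030135) = √(0.000732355) = 0.02706.
z = (0.59157 − 0.57660)/0.02706 = 0.01497/0.02706 = 0.553.
p-value = P(Z < 0.553) ≈ 0.7099. With α = 0.1, fail to reject H₀.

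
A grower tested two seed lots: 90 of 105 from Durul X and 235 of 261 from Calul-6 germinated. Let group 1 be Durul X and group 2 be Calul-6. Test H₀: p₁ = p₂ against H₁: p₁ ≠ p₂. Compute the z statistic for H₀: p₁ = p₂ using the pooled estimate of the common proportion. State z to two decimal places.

z = -1.19

p̂₁ = 90/105 ≈ 0.8571, p̂₂ = 235/261 ≈ 0.9004.
Pooled p̂ = (90+235)/(105+261) = 325/366 = 0.8880.
SE = √(p̂(1−p̂)(1/n₁+1/n₂)) = √(0.8880·0.1120·0.0133552) = √(0.00132848) = 0.0364.
z = (0.8571 − 0.9004)/0.0364 = -0.0433/0.0364 = -1.19.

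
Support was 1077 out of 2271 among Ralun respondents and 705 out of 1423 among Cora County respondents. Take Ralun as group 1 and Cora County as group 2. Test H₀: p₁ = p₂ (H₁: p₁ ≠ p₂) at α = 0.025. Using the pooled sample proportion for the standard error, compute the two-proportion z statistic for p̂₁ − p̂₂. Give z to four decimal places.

p̂₁ = 1077/2271 ≈ 0.474240, p̂₂ = 705/1423 ≈ 0.495432.
Pooled p̂ = (1077+705)/(2271+1423) = 1782/3694 = 0.482404.
SE = √(0.24969 × 0.00114308) = 0.016894.
z = (0.474240 − 0.495432)/0.016894 = -0.021192/0.016894 = -1.2544.
Two-sided p-value ≈ 2·Φ(−1.254) = 0.2097, so at α = 0.025 we fail to reject H₀.

z = -1.2544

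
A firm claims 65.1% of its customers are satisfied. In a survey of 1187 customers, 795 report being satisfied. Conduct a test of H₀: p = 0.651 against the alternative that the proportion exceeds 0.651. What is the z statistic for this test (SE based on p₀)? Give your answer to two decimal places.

p̂ = 795/1187 ≈ 0.6698.
Standard error under H₀: √(0.651×0.349/1187) = 0.0138.
z = (0.6698 − 0.651)/0.0138 = 0.0188/0.0138 = 1.36.
p-value = P(Z > 1.356) ≈ 0.0876.

z = 1.36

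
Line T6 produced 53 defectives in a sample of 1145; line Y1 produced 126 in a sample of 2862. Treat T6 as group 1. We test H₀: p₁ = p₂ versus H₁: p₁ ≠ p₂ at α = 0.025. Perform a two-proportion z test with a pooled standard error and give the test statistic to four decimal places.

p̂₁ = 53/1145 = 0.046288, p̂₂ = 126/2862 = 0.044025.
Pooled p̂ = (53+126)/(1145+2862) = 179/4007 = 0.044672.
SE = √(0.0426763 × 0.00122277) = 0.007224.
z = (0.046288 − 0.044025)/0.007224 = 0.002263/0.007224 = 0.3133.
p-value = 2·P(Z > 0.313) ≈ 0.7541, so at α = 0.025 we fail to reject H₀.

z = 0.3133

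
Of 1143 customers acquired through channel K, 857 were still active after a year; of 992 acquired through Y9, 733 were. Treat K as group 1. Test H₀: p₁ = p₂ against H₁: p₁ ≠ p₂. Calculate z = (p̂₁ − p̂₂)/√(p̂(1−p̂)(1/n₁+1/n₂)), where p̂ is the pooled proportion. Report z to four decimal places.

z = 0.5745

p̂₁ = 857/1143 ≈ 0.749781, p̂₂ = 733/992 ≈ 0.738911.
Pooled p̂ = (857+733)/(1143+992) = 1590/2135 = 0.744731.
SE = √(0.190107 × 0.00188296) = 0.018920.
z = (0.749781 − 0.738911)/0.018920 = 0.010870/0.018920 = 0.5745.
p-value = 2·P(Z > 0.575) ≈ 0.5656.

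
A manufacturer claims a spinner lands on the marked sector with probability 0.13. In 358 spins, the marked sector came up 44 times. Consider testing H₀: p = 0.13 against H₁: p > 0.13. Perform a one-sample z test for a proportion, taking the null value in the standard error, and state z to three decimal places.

p̂ = 44/358 = 0.12291.
Under H₀, SE = √(0.13·0.87/358) = √(0.000315922) = 0.01777.
z = (0.12291 − 0.13)/0.01777 = -0.00709/0.01777 = -0.399.

z = -0.399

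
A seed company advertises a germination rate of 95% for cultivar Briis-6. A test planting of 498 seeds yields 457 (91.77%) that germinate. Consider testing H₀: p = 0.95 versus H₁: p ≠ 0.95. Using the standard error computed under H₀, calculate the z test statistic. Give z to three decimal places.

p̂ = 457/498 = 0.917671.
Under H₀, SE = √(0.95·0.05/498) = √(9.53815e-05) = 0.009766.
z = (0.917671 − 0.95)/0.009766 = -0.032329/0.009766 = -3.310.
Two-sided p-value ≈ 2·Φ(−3.310) = 0.0009.

z = -3.310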